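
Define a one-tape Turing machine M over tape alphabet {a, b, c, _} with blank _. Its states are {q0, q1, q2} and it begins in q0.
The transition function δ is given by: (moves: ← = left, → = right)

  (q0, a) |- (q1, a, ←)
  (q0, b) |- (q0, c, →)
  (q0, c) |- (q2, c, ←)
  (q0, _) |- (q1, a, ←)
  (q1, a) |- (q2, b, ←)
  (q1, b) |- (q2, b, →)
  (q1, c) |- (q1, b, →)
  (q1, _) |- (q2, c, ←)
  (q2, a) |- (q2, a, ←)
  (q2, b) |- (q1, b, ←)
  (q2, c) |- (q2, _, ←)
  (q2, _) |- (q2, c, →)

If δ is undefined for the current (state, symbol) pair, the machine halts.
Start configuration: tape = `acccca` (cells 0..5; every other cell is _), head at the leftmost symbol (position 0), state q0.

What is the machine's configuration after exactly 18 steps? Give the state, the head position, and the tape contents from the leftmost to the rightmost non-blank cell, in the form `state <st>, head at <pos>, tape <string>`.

state q2, head at -2, tape ccc_acccca

q0 | ____[a]cccca   read a → write a, move ←, go to q1
q1 | ___[_]acccca   read _ → write c, move ←, go to q2
q2 | __[_]cacccca   read _ → write c, move →, go to q2
q2 | __c[c]acccca   read c → write _, move ←, go to q2
q2 | __[c]_acccca   read c → write _, move ←, go to q2
q2 | _[_]__acccca   read _ → write c, move →, go to q2
q2 | _c[_]_acccca   read _ → write c, move →, go to q2
q2 | _cc[_]acccca   read _ → write c, move →, go to q2
q2 | _ccc[a]cccca   read a → write a, move ←, go to q2
q2 | _cc[c]acccca   read c → write _, move ←, go to q2
q2 | _c[c]_acccca   read c → write _, move ←, go to q2
q2 | _[c]__acccca   read c → write _, move ←, go to q2
q2 | [_]___acccca   read _ → write c, move →, go to q2
q2 | c[_]__acccca   read _ → write c, move →, go to q2
q2 | cc[_]_acccca   read _ → write c, move →, go to q2
q2 | ccc[_]acccca   read _ → write c, move →, go to q2
q2 | cccc[a]cccca   read a → write a, move ←, go to q2
q2 | ccc[c]acccca   read c → write _, move ←, go to q2
q2 | cc[c]_acccca
After 18 steps: state q2, head at -2, tape ccc_acccca.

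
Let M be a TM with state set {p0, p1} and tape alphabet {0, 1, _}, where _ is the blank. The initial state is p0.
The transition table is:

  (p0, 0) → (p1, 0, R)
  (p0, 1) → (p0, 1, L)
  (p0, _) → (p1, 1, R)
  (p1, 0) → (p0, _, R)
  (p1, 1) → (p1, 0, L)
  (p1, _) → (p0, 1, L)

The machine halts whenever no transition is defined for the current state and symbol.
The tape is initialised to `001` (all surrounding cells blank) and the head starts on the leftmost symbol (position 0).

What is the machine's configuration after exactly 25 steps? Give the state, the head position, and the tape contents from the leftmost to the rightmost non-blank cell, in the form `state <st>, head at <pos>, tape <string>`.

state p0, head at 5, tape 0

state=p0 head=0 tape=[0]01___   (p0,0)→(p1,0,R)
state=p1 head=1 tape=0[0]1___   (p1,0)→(p0,_,R)
state=p0 head=2 tape=0_[1]___   (p0,1)→(p0,1,L)
state=p0 head=1 tape=0[_]1___   (p0,_)→(p1,1,R)
state=p1 head=2 tape=01[1]___   (p1,1)→(p1,0,L)
state=p1 head=1 tape=0[1]0___   (p1,1)→(p1,0,L)
state=p1 head=0 tape=[0]00___   (p1,0)→(p0,_,R)
state=p0 head=1 tape=_[0]0___   (p0,0)→(p1,0,R)
state=p1 head=2 tape=_0[0]___   (p1,0)→(p0,_,R)
state=p0 head=3 tape=_0_[_]__   (p0,_)→(p1,1,R)
state=p1 head=4 tape=_0_1[_]_   (p1,_)→(p0,1,L)
state=p0 head=3 tape=_0_[1]1_   (p0,1)→(p0,1,L)
state=p0 head=2 tape=_0[_]11_   (p0,_)→(p1,1,R)
state=p1 head=3 tape=_01[1]1_   (p1,1)→(p1,0,L)
state=p1 head=2 tape=_0[1]01_   (p1,1)→(p1,0,L)
state=p1 head=1 tape=_[0]001_   (p1,0)→(p0,_,R)
state=p0 head=2 tape=__[0]01_   (p0,0)→(p1,0,R)
state=p1 head=3 tape=__0[0]1_   (p1,0)→(p0,_,R)
state=p0 head=4 tape=__0_[1]_   (p0,1)→(p0,1,L)
state=p0 head=3 tape=__0[_]1_   (p0,_)→(p1,1,R)
state=p1 head=4 tape=__01[1]_   (p1,1)→(p1,0,L)
state=p1 head=3 tape=__0[1]0_   (p1,1)→(p1,0,L)
state=p1 head=2 tape=__[0]00_   (p1,0)→(p0,_,R)
state=p0 head=3 tape=___[0]0_   (p0,0)→(p1,0,R)
state=p1 head=4 tape=___0[0]_   (p1,0)→(p0,_,R)
state=p0 head=5 tape=___0_[_]
After 25 steps: state p0, head at 5, tape 0.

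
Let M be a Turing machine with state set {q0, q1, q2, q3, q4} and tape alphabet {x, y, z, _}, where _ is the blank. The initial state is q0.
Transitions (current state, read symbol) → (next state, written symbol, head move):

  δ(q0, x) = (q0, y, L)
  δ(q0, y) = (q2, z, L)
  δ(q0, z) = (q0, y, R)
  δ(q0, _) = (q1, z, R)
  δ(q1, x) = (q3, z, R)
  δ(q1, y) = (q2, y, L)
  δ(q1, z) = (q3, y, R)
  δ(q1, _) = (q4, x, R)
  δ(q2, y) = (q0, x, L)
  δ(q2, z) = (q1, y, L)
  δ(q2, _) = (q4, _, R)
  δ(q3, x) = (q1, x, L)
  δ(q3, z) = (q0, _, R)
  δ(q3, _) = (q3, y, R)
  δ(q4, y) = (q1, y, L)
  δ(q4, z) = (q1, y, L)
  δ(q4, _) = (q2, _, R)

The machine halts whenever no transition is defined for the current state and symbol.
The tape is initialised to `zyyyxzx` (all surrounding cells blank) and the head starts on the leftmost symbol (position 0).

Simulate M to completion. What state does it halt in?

state=q0 head=0 tape=_[z]yyyxzx   (q0,z)→(q0,y,R)
state=q0 head=1 tape=_y[y]yyxzx   (q0,y)→(q2,z,L)
state=q2 head=0 tape=_[y]zyyxzx   (q2,y)→(q0,x,L)
state=q0 head=-1 tape=[_]xzyyxzx   (q0,_)→(q1,z,R)
state=q1 head=0 tape=z[x]zyyxzx   (q1,x)→(q3,z,R)
state=q3 head=1 tape=zz[z]yyxzx   (q3,z)→(q0,_,R)
state=q0 head=2 tape=zz_[y]yxzx   (q0,y)→(q2,z,L)
state=q2 head=1 tape=zz[_]zyxzx   (q2,_)→(q4,_,R)
state=q4 head=2 tape=zz_[z]yxzx   (q4,z)→(q1,y,L)
state=q1 head=1 tape=zz[_]yyxzx   (q1,_)→(q4,x,R)
state=q4 head=2 tape=zzx[y]yxzx   (q4,y)→(q1,y,L)
state=q1 head=1 tape=zz[x]yyxzx   (q1,x)→(q3,z,R)
state=q3 head=2 tape=zzz[y]yxzx
No transition is defined for (q3, y); M halts in state q3.

q3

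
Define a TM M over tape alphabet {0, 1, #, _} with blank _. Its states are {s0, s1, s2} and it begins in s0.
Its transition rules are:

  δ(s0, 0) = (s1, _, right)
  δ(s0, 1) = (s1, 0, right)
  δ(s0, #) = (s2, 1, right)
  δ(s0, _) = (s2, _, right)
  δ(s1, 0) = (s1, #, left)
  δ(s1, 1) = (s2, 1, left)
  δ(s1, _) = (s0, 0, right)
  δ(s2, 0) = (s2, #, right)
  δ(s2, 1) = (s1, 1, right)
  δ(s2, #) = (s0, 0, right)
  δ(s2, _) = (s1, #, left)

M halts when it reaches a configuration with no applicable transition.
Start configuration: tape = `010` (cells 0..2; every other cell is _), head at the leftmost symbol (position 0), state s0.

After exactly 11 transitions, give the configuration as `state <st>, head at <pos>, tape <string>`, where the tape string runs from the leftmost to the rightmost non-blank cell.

state=s0 head=0 tape=_[0]10   (s0,0)→(s1,_,right)
state=s1 head=1 tape=__[1]0   (s1,1)→(s2,1,left)
state=s2 head=0 tape=_[_]10   (s2,_)→(s1,#,left)
state=s1 head=-1 tape=[_]#10   (s1,_)→(s0,0,right)
state=s0 head=0 tape=0[#]10   (s0,#)→(s2,1,right)
state=s2 head=1 tape=01[1]0   (s2,1)→(s1,1,right)
state=s1 head=2 tape=011[0]   (s1,0)→(s1,#,left)
state=s1 head=1 tape=01[1]#   (s1,1)→(s2,1,left)
state=s2 head=0 tape=0[1]1#   (s2,1)→(s1,1,right)
state=s1 head=1 tape=01[1]#   (s1,1)→(s2,1,left)
state=s2 head=0 tape=0[1]1#   (s2,1)→(s1,1,right)
state=s1 head=1 tape=01[1]#
After 11 steps: state s1, head at 1, tape 011#.

state s1, head at 1, tape 011#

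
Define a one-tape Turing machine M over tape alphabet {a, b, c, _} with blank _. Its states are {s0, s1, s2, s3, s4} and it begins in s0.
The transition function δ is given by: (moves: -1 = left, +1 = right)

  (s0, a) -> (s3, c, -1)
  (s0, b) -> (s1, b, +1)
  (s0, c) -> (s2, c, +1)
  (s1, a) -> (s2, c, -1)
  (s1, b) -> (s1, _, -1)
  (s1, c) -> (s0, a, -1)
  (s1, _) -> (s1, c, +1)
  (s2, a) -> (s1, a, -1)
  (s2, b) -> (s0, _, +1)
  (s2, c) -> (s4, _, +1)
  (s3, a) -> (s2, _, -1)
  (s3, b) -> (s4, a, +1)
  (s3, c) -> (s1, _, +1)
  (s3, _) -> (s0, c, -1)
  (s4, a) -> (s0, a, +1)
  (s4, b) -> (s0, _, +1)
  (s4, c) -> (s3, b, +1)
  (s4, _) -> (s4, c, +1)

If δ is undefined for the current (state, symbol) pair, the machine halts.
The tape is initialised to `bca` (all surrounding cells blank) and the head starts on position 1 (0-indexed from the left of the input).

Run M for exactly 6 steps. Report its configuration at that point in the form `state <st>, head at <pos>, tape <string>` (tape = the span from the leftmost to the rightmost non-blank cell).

s0 | b[c]a   read c → write c, move +1, go to s2
s2 | bc[a]   read a → write a, move -1, go to s1
s1 | b[c]a   read c → write a, move -1, go to s0
s0 | [b]aa   read b → write b, move +1, go to s1
s1 | b[a]a   read a → write c, move -1, go to s2
s2 | [b]ca   read b → write _, move +1, go to s0
s0 | _[c]a
After 6 steps: state s0, head at 1, tape ca.

state s0, head at 1, tape ca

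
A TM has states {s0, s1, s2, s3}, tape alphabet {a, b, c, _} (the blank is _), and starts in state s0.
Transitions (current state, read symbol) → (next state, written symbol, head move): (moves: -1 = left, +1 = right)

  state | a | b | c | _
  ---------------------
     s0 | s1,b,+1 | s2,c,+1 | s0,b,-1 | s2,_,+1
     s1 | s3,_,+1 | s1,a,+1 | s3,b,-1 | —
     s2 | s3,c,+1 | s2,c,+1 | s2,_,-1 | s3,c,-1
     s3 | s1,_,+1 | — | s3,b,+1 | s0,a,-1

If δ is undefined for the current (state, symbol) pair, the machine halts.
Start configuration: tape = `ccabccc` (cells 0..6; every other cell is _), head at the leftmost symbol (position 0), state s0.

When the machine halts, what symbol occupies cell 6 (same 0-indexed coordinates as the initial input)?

a

state=s0 head=0 tape=___[c]cabccc_   (s0,c)→(s0,b,-1)
state=s0 head=-1 tape=__[_]bcabccc_   (s0,_)→(s2,_,+1)
state=s2 head=0 tape=___[b]cabccc_   (s2,b)→(s2,c,+1)
state=s2 head=1 tape=___c[c]abccc_   (s2,c)→(s2,_,-1)
state=s2 head=0 tape=___[c]_abccc_   (s2,c)→(s2,_,-1)
state=s2 head=-1 tape=__[_]__abccc_   (s2,_)→(s3,c,-1)
state=s3 head=-2 tape=_[_]c__abccc_   (s3,_)→(s0,a,-1)
state=s0 head=-3 tape=[_]ac__abccc_   (s0,_)→(s2,_,+1)
state=s2 head=-2 tape=_[a]c__abccc_   (s2,a)→(s3,c,+1)
state=s3 head=-1 tape=_c[c]__abccc_   (s3,c)→(s3,b,+1)
state=s3 head=0 tape=_cb[_]_abccc_   (s3,_)→(s0,a,-1)
state=s0 head=-1 tape=_c[b]a_abccc_   (s0,b)→(s2,c,+1)
state=s2 head=0 tape=_cc[a]_abccc_   (s2,a)→(s3,c,+1)
state=s3 head=1 tape=_ccc[_]abccc_   (s3,_)→(s0,a,-1)
state=s0 head=0 tape=_cc[c]aabccc_   (s0,c)→(s0,b,-1)
state=s0 head=-1 tape=_c[c]baabccc_   (s0,c)→(s0,b,-1)
state=s0 head=-2 tape=_[c]bbaabccc_   (s0,c)→(s0,b,-1)
state=s0 head=-3 tape=[_]bbbaabccc_   (s0,_)→(s2,_,+1)
state=s2 head=-2 tape=_[b]bbaabccc_   (s2,b)→(s2,c,+1)
state=s2 head=-1 tape=_c[b]baabccc_   (s2,b)→(s2,c,+1)
state=s2 head=0 tape=_cc[b]aabccc_   (s2,b)→(s2,c,+1)
state=s2 head=1 tape=_ccc[a]abccc_   (s2,a)→(s3,c,+1)
state=s3 head=2 tape=_cccc[a]bccc_   (s3,a)→(s1,_,+1)
state=s1 head=3 tape=_cccc_[b]ccc_   (s1,b)→(s1,a,+1)
state=s1 head=4 tape=_cccc_a[c]cc_   (s1,c)→(s3,b,-1)
state=s3 head=3 tape=_cccc_[a]bcc_   (s3,a)→(s1,_,+1)
state=s1 head=4 tape=_cccc__[b]cc_   (s1,b)→(s1,a,+1)
state=s1 head=5 tape=_cccc__a[c]c_   (s1,c)→(s3,b,-1)
state=s3 head=4 tape=_cccc__[a]bc_   (s3,a)→(s1,_,+1)
state=s1 head=5 tape=_cccc___[b]c_   (s1,b)→(s1,a,+1)
state=s1 head=6 tape=_cccc___a[c]_   (s1,c)→(s3,b,-1)
state=s3 head=5 tape=_cccc___[a]b_   (s3,a)→(s1,_,+1)
state=s1 head=6 tape=_cccc____[b]_   (s1,b)→(s1,a,+1)
state=s1 head=7 tape=_cccc____a[_]
Cell 6 holds a when M halts.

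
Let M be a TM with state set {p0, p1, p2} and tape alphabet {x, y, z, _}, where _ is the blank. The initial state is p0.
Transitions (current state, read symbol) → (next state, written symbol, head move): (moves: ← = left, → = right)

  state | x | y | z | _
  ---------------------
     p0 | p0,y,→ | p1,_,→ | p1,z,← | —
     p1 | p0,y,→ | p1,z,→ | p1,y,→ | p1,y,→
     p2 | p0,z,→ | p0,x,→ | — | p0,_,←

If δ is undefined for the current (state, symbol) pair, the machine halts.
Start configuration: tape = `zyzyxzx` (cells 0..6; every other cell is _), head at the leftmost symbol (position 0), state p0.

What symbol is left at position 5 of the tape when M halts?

state=p0 head=0 tape=_[z]yzyxzx_   (p0,z)→(p1,z,←)
state=p1 head=-1 tape=[_]zyzyxzx_   (p1,_)→(p1,y,→)
state=p1 head=0 tape=y[z]yzyxzx_   (p1,z)→(p1,y,→)
state=p1 head=1 tape=yy[y]zyxzx_   (p1,y)→(p1,z,→)
state=p1 head=2 tape=yyz[z]yxzx_   (p1,z)→(p1,y,→)
state=p1 head=3 tape=yyzy[y]xzx_   (p1,y)→(p1,z,→)
state=p1 head=4 tape=yyzyz[x]zx_   (p1,x)→(p0,y,→)
state=p0 head=5 tape=yyzyzy[z]x_   (p0,z)→(p1,z,←)
state=p1 head=4 tape=yyzyz[y]zx_   (p1,y)→(p1,z,→)
state=p1 head=5 tape=yyzyzz[z]x_   (p1,z)→(p1,y,→)
state=p1 head=6 tape=yyzyzzy[x]_   (p1,x)→(p0,y,→)
state=p0 head=7 tape=yyzyzzyy[_]
Cell 5 holds y when M halts.

y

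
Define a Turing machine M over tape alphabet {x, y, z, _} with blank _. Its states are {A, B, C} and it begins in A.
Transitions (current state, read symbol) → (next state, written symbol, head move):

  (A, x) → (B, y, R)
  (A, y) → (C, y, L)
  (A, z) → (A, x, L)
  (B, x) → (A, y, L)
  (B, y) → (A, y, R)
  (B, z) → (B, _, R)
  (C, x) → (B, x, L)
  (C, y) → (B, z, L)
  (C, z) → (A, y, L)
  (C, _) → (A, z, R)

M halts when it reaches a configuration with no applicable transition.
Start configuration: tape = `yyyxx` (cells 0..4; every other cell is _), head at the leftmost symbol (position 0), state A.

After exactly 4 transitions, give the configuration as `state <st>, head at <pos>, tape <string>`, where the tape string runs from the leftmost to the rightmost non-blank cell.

state A, head at -2, tape yyyyxx

state=A head=0 tape=__[y]yyxx   (A,y)→(C,y,L)
state=C head=-1 tape=_[_]yyyxx   (C,_)→(A,z,R)
state=A head=0 tape=_z[y]yyxx   (A,y)→(C,y,L)
state=C head=-1 tape=_[z]yyyxx   (C,z)→(A,y,L)
state=A head=-2 tape=[_]yyyyxx
After 4 steps: state A, head at -2, tape yyyyxx.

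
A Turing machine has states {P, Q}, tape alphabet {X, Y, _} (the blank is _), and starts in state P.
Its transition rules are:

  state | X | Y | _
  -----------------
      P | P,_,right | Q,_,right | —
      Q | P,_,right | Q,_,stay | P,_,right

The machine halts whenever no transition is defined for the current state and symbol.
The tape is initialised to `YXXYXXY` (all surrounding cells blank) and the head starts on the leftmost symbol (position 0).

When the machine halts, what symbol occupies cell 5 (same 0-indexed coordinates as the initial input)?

state=P head=0 tape=[Y]XXYXXY__   (P,Y)→(Q,_,right)
state=Q head=1 tape=_[X]XYXXY__   (Q,X)→(P,_,right)
state=P head=2 tape=__[X]YXXY__   (P,X)→(P,_,right)
state=P head=3 tape=___[Y]XXY__   (P,Y)→(Q,_,right)
state=Q head=4 tape=____[X]XY__   (Q,X)→(P,_,right)
state=P head=5 tape=_____[X]Y__   (P,X)→(P,_,right)
state=P head=6 tape=______[Y]__   (P,Y)→(Q,_,right)
state=Q head=7 tape=_______[_]_   (Q,_)→(P,_,right)
state=P head=8 tape=________[_]
Cell 5 holds _ when M halts.

_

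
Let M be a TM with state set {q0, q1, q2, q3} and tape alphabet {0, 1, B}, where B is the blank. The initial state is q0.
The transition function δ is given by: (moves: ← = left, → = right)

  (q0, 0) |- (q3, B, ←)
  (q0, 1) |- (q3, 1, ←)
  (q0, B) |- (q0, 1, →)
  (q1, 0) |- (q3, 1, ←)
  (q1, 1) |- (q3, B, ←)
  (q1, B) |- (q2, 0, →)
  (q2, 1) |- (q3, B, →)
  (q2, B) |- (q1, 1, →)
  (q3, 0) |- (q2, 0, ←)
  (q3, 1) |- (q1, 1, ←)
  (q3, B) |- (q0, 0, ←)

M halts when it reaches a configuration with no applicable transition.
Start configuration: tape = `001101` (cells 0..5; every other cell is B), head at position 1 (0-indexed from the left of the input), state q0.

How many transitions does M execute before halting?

q0 | BBBB0[0]1101   read 0 → write B, move ←, go to q3
q3 | BBBB[0]B1101   read 0 → write 0, move ←, go to q2
q2 | BBB[B]0B1101   read B → write 1, move →, go to q1
q1 | BBB1[0]B1101   read 0 → write 1, move ←, go to q3
q3 | BBB[1]1B1101   read 1 → write 1, move ←, go to q1
q1 | BB[B]11B1101   read B → write 0, move →, go to q2
q2 | BB0[1]1B1101   read 1 → write B, move →, go to q3
q3 | BB0B[1]B1101   read 1 → write 1, move ←, go to q1
q1 | BB0[B]1B1101   read B → write 0, move →, go to q2
q2 | BB00[1]B1101   read 1 → write B, move →, go to q3
q3 | BB00B[B]1101   read B → write 0, move ←, go to q0
q0 | BB00[B]01101   read B → write 1, move →, go to q0
q0 | BB001[0]1101   read 0 → write B, move ←, go to q3
q3 | BB00[1]B1101   read 1 → write 1, move ←, go to q1
q1 | BB0[0]1B1101   read 0 → write 1, move ←, go to q3
q3 | BB[0]11B1101   read 0 → write 0, move ←, go to q2
q2 | B[B]011B1101   read B → write 1, move →, go to q1
q1 | B1[0]11B1101   read 0 → write 1, move ←, go to q3
q3 | B[1]111B1101   read 1 → write 1, move ←, go to q1
q1 | [B]1111B1101   read B → write 0, move →, go to q2
q2 | 0[1]111B1101   read 1 → write B, move →, go to q3
q3 | 0B[1]11B1101   read 1 → write 1, move ←, go to q1
q1 | 0[B]111B1101   read B → write 0, move →, go to q2
q2 | 00[1]11B1101   read 1 → write B, move →, go to q3
q3 | 00B[1]1B1101   read 1 → write 1, move ←, go to q1
q1 | 00[B]11B1101   read B → write 0, move →, go to q2
q2 | 000[1]1B1101   read 1 → write B, move →, go to q3
q3 | 000B[1]B1101   read 1 → write 1, move ←, go to q1
q1 | 000[B]1B1101   read B → write 0, move →, go to q2
q2 | 0000[1]B1101   read 1 → write B, move →, go to q3
q3 | 0000B[B]1101   read B → write 0, move ←, go to q0
q0 | 0000[B]01101   read B → write 1, move →, go to q0
q0 | 00001[0]1101   read 0 → write B, move ←, go to q3
q3 | 0000[1]B1101   read 1 → write 1, move ←, go to q1
q1 | 000[0]1B1101   read 0 → write 1, move ←, go to q3
q3 | 00[0]11B1101   read 0 → write 0, move ←, go to q2
q2 | 0[0]011B1101
M halts after 36 transitions.

36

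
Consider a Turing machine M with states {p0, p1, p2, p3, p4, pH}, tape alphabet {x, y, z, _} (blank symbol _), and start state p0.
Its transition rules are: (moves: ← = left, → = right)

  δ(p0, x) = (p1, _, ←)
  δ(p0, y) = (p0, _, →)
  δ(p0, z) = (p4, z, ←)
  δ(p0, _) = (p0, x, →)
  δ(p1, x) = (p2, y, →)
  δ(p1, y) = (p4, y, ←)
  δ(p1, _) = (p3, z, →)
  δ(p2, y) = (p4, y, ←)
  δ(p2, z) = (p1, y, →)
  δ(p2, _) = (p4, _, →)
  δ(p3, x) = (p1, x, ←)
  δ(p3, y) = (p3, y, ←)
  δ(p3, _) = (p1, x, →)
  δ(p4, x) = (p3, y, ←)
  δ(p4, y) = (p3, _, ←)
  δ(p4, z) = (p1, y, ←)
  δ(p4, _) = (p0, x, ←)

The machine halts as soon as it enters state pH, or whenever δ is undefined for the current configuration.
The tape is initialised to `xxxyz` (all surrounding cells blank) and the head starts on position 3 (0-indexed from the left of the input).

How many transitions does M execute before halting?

state=p0 head=3 tape=_xxx[y]z   (p0,y)→(p0,_,→)
state=p0 head=4 tape=_xxx_[z]   (p0,z)→(p4,z,←)
state=p4 head=3 tape=_xxx[_]z   (p4,_)→(p0,x,←)
state=p0 head=2 tape=_xx[x]xz   (p0,x)→(p1,_,←)
state=p1 head=1 tape=_x[x]_xz   (p1,x)→(p2,y,→)
state=p2 head=2 tape=_xy[_]xz   (p2,_)→(p4,_,→)
state=p4 head=3 tape=_xy_[x]z   (p4,x)→(p3,y,←)
state=p3 head=2 tape=_xy[_]yz   (p3,_)→(p1,x,→)
state=p1 head=3 tape=_xyx[y]z   (p1,y)→(p4,y,←)
state=p4 head=2 tape=_xy[x]yz   (p4,x)→(p3,y,←)
state=p3 head=1 tape=_x[y]yyz   (p3,y)→(p3,y,←)
state=p3 head=0 tape=_[x]yyyz   (p3,x)→(p1,x,←)
state=p1 head=-1 tape=[_]xyyyz   (p1,_)→(p3,z,→)
state=p3 head=0 tape=z[x]yyyz   (p3,x)→(p1,x,←)
state=p1 head=-1 tape=[z]xyyyz
M halts after 14 transitions.

14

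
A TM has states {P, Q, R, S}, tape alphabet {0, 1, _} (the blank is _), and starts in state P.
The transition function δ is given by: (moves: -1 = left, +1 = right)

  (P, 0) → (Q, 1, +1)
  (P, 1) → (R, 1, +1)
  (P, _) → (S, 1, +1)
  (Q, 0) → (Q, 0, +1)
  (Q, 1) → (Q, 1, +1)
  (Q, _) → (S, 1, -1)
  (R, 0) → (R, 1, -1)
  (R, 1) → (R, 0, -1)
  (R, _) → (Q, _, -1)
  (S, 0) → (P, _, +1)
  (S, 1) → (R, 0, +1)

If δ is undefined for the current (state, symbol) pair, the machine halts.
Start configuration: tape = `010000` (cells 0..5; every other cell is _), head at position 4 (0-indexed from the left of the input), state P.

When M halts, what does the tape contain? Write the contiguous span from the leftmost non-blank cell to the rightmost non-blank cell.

1_10111010

state=P head=4 tape=___0100[0]0__   (P,0)→(Q,1,+1)
state=Q head=5 tape=___01001[0]__   (Q,0)→(Q,0,+1)
state=Q head=6 tape=___010010[_]_   (Q,_)→(S,1,-1)
state=S head=5 tape=___01001[0]1_   (S,0)→(P,_,+1)
state=P head=6 tape=___01001_[1]_   (P,1)→(R,1,+1)
state=R head=7 tape=___01001_1[_]   (R,_)→(Q,_,-1)
state=Q head=6 tape=___01001_[1]_   (Q,1)→(Q,1,+1)
state=Q head=7 tape=___01001_1[_]   (Q,_)→(S,1,-1)
state=S head=6 tape=___01001_[1]1   (S,1)→(R,0,+1)
state=R head=7 tape=___01001_0[1]   (R,1)→(R,0,-1)
state=R head=6 tape=___01001_[0]0   (R,0)→(R,1,-1)
state=R head=5 tape=___01001[_]10   (R,_)→(Q,_,-1)
state=Q head=4 tape=___0100[1]_10   (Q,1)→(Q,1,+1)
state=Q head=5 tape=___01001[_]10   (Q,_)→(S,1,-1)
state=S head=4 tape=___0100[1]110   (S,1)→(R,0,+1)
state=R head=5 tape=___01000[1]10   (R,1)→(R,0,-1)
state=R head=4 tape=___0100[0]010   (R,0)→(R,1,-1)
state=R head=3 tape=___010[0]1010   (R,0)→(R,1,-1)
state=R head=2 tape=___01[0]11010   (R,0)→(R,1,-1)
state=R head=1 tape=___0[1]111010   (R,1)→(R,0,-1)
state=R head=0 tape=___[0]0111010   (R,0)→(R,1,-1)
state=R head=-1 tape=__[_]10111010   (R,_)→(Q,_,-1)
state=Q head=-2 tape=_[_]_10111010   (Q,_)→(S,1,-1)
state=S head=-3 tape=[_]1_10111010
The non-blank tape span at halt is 1_10111010.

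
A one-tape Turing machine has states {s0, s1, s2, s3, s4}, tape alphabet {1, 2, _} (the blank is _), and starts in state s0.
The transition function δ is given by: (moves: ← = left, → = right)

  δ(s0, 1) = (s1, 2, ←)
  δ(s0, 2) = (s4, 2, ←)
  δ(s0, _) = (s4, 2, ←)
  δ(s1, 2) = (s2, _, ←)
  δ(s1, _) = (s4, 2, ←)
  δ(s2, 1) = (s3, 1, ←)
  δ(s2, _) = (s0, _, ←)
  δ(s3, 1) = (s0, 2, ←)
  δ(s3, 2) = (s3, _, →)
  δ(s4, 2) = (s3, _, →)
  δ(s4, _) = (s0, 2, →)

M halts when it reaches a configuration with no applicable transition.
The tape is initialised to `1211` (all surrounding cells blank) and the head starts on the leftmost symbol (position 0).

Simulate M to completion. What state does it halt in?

state=s0 head=0 tape=__[1]211_   (s0,1)→(s1,2,←)
state=s1 head=-1 tape=_[_]2211_   (s1,_)→(s4,2,←)
state=s4 head=-2 tape=[_]22211_   (s4,_)→(s0,2,→)
state=s0 head=-1 tape=2[2]2211_   (s0,2)→(s4,2,←)
state=s4 head=-2 tape=[2]22211_   (s4,2)→(s3,_,→)
state=s3 head=-1 tape=_[2]2211_   (s3,2)→(s3,_,→)
state=s3 head=0 tape=__[2]211_   (s3,2)→(s3,_,→)
state=s3 head=1 tape=___[2]11_   (s3,2)→(s3,_,→)
state=s3 head=2 tape=____[1]1_   (s3,1)→(s0,2,←)
state=s0 head=1 tape=___[_]21_   (s0,_)→(s4,2,←)
state=s4 head=0 tape=__[_]221_   (s4,_)→(s0,2,→)
state=s0 head=1 tape=__2[2]21_   (s0,2)→(s4,2,←)
state=s4 head=0 tape=__[2]221_   (s4,2)→(s3,_,→)
state=s3 head=1 tape=___[2]21_   (s3,2)→(s3,_,→)
state=s3 head=2 tape=____[2]1_   (s3,2)→(s3,_,→)
state=s3 head=3 tape=_____[1]_   (s3,1)→(s0,2,←)
state=s0 head=2 tape=____[_]2_   (s0,_)→(s4,2,←)
state=s4 head=1 tape=___[_]22_   (s4,_)→(s0,2,→)
state=s0 head=2 tape=___2[2]2_   (s0,2)→(s4,2,←)
state=s4 head=1 tape=___[2]22_   (s4,2)→(s3,_,→)
state=s3 head=2 tape=____[2]2_   (s3,2)→(s3,_,→)
state=s3 head=3 tape=_____[2]_   (s3,2)→(s3,_,→)
state=s3 head=4 tape=______[_]
No transition is defined for (s3, _); M halts in state s3.

s3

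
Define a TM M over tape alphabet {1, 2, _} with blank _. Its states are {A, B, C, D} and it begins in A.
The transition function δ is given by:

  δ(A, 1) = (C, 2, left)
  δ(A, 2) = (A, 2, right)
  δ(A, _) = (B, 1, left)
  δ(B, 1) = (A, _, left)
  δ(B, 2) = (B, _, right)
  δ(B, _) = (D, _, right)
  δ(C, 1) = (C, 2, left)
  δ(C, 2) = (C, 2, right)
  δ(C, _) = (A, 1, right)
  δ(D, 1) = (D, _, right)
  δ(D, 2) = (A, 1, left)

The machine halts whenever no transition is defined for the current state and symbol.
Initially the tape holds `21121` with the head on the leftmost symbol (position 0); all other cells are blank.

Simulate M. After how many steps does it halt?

state=A head=0 tape=_[2]1121__   (A,2)→(A,2,right)
state=A head=1 tape=_2[1]121__   (A,1)→(C,2,left)
state=C head=0 tape=_[2]2121__   (C,2)→(C,2,right)
state=C head=1 tape=_2[2]121__   (C,2)→(C,2,right)
state=C head=2 tape=_22[1]21__   (C,1)→(C,2,left)
state=C head=1 tape=_2[2]221__   (C,2)→(C,2,right)
state=C head=2 tape=_22[2]21__   (C,2)→(C,2,right)
state=C head=3 tape=_222[2]1__   (C,2)→(C,2,right)
state=C head=4 tape=_2222[1]__   (C,1)→(C,2,left)
state=C head=3 tape=_222[2]2__   (C,2)→(C,2,right)
state=C head=4 tape=_2222[2]__   (C,2)→(C,2,right)
state=C head=5 tape=_22222[_]_   (C,_)→(A,1,right)
state=A head=6 tape=_222221[_]   (A,_)→(B,1,left)
state=B head=5 tape=_22222[1]1   (B,1)→(A,_,left)
state=A head=4 tape=_2222[2]_1   (A,2)→(A,2,right)
state=A head=5 tape=_22222[_]1   (A,_)→(B,1,left)
state=B head=4 tape=_2222[2]11   (B,2)→(B,_,right)
state=B head=5 tape=_2222_[1]1   (B,1)→(A,_,left)
state=A head=4 tape=_2222[_]_1   (A,_)→(B,1,left)
state=B head=3 tape=_222[2]1_1   (B,2)→(B,_,right)
state=B head=4 tape=_222_[1]_1   (B,1)→(A,_,left)
state=A head=3 tape=_222[_]__1   (A,_)→(B,1,left)
state=B head=2 tape=_22[2]1__1   (B,2)→(B,_,right)
state=B head=3 tape=_22_[1]__1   (B,1)→(A,_,left)
state=A head=2 tape=_22[_]___1   (A,_)→(B,1,left)
state=B head=1 tape=_2[2]1___1   (B,2)→(B,_,right)
state=B head=2 tape=_2_[1]___1   (B,1)→(A,_,left)
state=A head=1 tape=_2[_]____1   (A,_)→(B,1,left)
state=B head=0 tape=_[2]1____1   (B,2)→(B,_,right)
state=B head=1 tape=__[1]____1   (B,1)→(A,_,left)
state=A head=0 tape=_[_]_____1   (A,_)→(B,1,left)
state=B head=-1 tape=[_]1_____1   (B,_)→(D,_,right)
state=D head=0 tape=_[1]_____1   (D,1)→(D,_,right)
state=D head=1 tape=__[_]____1
M halts after 33 transitions.

33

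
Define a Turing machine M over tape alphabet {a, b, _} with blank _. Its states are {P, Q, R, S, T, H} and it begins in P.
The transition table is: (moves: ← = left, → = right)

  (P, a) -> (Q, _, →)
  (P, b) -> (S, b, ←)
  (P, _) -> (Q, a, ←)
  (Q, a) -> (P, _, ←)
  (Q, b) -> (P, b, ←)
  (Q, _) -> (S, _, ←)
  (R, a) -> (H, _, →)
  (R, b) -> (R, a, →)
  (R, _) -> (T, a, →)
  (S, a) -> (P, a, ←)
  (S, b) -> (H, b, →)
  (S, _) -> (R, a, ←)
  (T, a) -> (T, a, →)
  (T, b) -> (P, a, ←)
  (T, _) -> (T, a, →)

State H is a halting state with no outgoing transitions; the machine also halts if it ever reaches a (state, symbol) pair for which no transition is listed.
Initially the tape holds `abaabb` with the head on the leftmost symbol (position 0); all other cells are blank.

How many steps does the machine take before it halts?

state=P head=0 tape=___[a]baabb   (P,a)→(Q,_,→)
state=Q head=1 tape=____[b]aabb   (Q,b)→(P,b,←)
state=P head=0 tape=___[_]baabb   (P,_)→(Q,a,←)
state=Q head=-1 tape=__[_]abaabb   (Q,_)→(S,_,←)
state=S head=-2 tape=_[_]_abaabb   (S,_)→(R,a,←)
state=R head=-3 tape=[_]a_abaabb   (R,_)→(T,a,→)
state=T head=-2 tape=a[a]_abaabb   (T,a)→(T,a,→)
state=T head=-1 tape=aa[_]abaabb   (T,_)→(T,a,→)
state=T head=0 tape=aaa[a]baabb   (T,a)→(T,a,→)
state=T head=1 tape=aaaa[b]aabb   (T,b)→(P,a,←)
state=P head=0 tape=aaa[a]aaabb   (P,a)→(Q,_,→)
state=Q head=1 tape=aaa_[a]aabb   (Q,a)→(P,_,←)
state=P head=0 tape=aaa[_]_aabb   (P,_)→(Q,a,←)
state=Q head=-1 tape=aa[a]a_aabb   (Q,a)→(P,_,←)
state=P head=-2 tape=a[a]_a_aabb   (P,a)→(Q,_,→)
state=Q head=-1 tape=a_[_]a_aabb   (Q,_)→(S,_,←)
state=S head=-2 tape=a[_]_a_aabb   (S,_)→(R,a,←)
state=R head=-3 tape=[a]a_a_aabb   (R,a)→(H,_,→)
state=H head=-2 tape=_[a]_a_aabb
M halts after 18 transitions.

18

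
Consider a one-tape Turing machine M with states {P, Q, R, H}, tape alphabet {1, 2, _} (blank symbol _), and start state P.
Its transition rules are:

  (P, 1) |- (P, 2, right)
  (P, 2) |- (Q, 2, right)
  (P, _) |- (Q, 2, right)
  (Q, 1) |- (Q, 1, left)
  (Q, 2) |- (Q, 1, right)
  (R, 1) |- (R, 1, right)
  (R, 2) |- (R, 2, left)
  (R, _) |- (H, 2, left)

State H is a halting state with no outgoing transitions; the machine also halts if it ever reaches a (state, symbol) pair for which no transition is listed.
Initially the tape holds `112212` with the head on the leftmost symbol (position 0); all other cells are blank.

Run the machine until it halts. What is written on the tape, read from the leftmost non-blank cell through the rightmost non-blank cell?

111112

P | _[1]12212   read 1 → write 2, move right, go to P
P | _2[1]2212   read 1 → write 2, move right, go to P
P | _22[2]212   read 2 → write 2, move right, go to Q
Q | _222[2]12   read 2 → write 1, move right, go to Q
Q | _2221[1]2   read 1 → write 1, move left, go to Q
Q | _222[1]12   read 1 → write 1, move left, go to Q
Q | _22[2]112   read 2 → write 1, move right, go to Q
Q | _221[1]12   read 1 → write 1, move left, go to Q
Q | _22[1]112   read 1 → write 1, move left, go to Q
Q | _2[2]1112   read 2 → write 1, move right, go to Q
Q | _21[1]112   read 1 → write 1, move left, go to Q
Q | _2[1]1112   read 1 → write 1, move left, go to Q
Q | _[2]11112   read 2 → write 1, move right, go to Q
Q | _1[1]1112   read 1 → write 1, move left, go to Q
Q | _[1]11112   read 1 → write 1, move left, go to Q
Q | [_]111112
The non-blank tape span at halt is 111112.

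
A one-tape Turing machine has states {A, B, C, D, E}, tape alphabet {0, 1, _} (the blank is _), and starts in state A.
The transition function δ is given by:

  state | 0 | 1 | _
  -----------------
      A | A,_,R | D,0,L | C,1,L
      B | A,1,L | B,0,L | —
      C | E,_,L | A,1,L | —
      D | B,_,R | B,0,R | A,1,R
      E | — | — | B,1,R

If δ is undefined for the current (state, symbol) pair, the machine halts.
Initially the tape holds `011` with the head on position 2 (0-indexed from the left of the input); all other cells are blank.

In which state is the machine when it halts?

C

A | 01[1]_   read 1 → write 0, move L, go to D
D | 0[1]0_   read 1 → write 0, move R, go to B
B | 00[0]_   read 0 → write 1, move L, go to A
A | 0[0]1_   read 0 → write _, move R, go to A
A | 0_[1]_   read 1 → write 0, move L, go to D
D | 0[_]0_   read _ → write 1, move R, go to A
A | 01[0]_   read 0 → write _, move R, go to A
A | 01_[_]   read _ → write 1, move L, go to C
C | 01[_]1
No transition is defined for (C, _); M halts in state C.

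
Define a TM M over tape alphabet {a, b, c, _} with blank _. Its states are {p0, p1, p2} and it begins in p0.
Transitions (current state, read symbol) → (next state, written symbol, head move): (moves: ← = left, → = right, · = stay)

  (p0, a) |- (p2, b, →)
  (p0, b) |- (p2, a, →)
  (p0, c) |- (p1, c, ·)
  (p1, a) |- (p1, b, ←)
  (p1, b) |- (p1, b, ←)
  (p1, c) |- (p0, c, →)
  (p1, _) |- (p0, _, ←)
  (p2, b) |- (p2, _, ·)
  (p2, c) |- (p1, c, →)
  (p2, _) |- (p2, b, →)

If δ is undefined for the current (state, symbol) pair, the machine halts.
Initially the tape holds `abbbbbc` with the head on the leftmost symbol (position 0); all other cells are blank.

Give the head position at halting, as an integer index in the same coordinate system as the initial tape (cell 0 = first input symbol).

7

p0 | [a]bbbbbc_   read a → write b, move →, go to p2
p2 | b[b]bbbbc_   read b → write _, move ·, go to p2
p2 | b[_]bbbbc_   read _ → write b, move →, go to p2
p2 | bb[b]bbbc_   read b → write _, move ·, go to p2
p2 | bb[_]bbbc_   read _ → write b, move →, go to p2
p2 | bbb[b]bbc_   read b → write _, move ·, go to p2
p2 | bbb[_]bbc_   read _ → write b, move →, go to p2
p2 | bbbb[b]bc_   read b → write _, move ·, go to p2
p2 | bbbb[_]bc_   read _ → write b, move →, go to p2
p2 | bbbbb[b]c_   read b → write _, move ·, go to p2
p2 | bbbbb[_]c_   read _ → write b, move →, go to p2
p2 | bbbbbb[c]_   read c → write c, move →, go to p1
p1 | bbbbbbc[_]   read _ → write _, move ←, go to p0
p0 | bbbbbb[c]_   read c → write c, move ·, go to p1
p1 | bbbbbb[c]_   read c → write c, move →, go to p0
p0 | bbbbbbc[_]
At halt the head is at cell 7.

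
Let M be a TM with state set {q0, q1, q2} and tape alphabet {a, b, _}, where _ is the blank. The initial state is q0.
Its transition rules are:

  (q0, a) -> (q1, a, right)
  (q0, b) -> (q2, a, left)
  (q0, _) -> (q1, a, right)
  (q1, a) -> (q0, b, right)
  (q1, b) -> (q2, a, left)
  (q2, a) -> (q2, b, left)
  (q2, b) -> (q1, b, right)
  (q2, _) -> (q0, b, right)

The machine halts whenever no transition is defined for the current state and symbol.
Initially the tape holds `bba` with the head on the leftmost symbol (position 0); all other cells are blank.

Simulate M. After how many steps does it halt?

state=q0 head=0 tape=_[b]ba__   (q0,b)→(q2,a,left)
state=q2 head=-1 tape=[_]aba__   (q2,_)→(q0,b,right)
state=q0 head=0 tape=b[a]ba__   (q0,a)→(q1,a,right)
state=q1 head=1 tape=ba[b]a__   (q1,b)→(q2,a,left)
state=q2 head=0 tape=b[a]aa__   (q2,a)→(q2,b,left)
state=q2 head=-1 tape=[b]baa__   (q2,b)→(q1,b,right)
state=q1 head=0 tape=b[b]aa__   (q1,b)→(q2,a,left)
state=q2 head=-1 tape=[b]aaa__   (q2,b)→(q1,b,right)
state=q1 head=0 tape=b[a]aa__   (q1,a)→(q0,b,right)
state=q0 head=1 tape=bb[a]a__   (q0,a)→(q1,a,right)
state=q1 head=2 tape=bba[a]__   (q1,a)→(q0,b,right)
state=q0 head=3 tape=bbab[_]_   (q0,_)→(q1,a,right)
state=q1 head=4 tape=bbaba[_]
M halts after 12 transitions.

12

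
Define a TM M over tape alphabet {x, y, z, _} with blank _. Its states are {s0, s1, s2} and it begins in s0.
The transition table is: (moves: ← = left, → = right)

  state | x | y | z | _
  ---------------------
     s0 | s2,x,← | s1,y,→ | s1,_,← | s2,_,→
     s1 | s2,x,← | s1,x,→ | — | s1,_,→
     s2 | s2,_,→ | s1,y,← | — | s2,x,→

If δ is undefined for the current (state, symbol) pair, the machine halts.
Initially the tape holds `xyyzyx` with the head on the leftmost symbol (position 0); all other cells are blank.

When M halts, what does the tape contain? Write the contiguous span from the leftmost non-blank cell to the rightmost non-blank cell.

s0 | _[x]yyzyx   read x → write x, move ←, go to s2
s2 | [_]xyyzyx   read _ → write x, move →, go to s2
s2 | x[x]yyzyx   read x → write _, move →, go to s2
s2 | x_[y]yzyx   read y → write y, move ←, go to s1
s1 | x[_]yyzyx   read _ → write _, move →, go to s1
s1 | x_[y]yzyx   read y → write x, move →, go to s1
s1 | x_x[y]zyx   read y → write x, move →, go to s1
s1 | x_xx[z]yx
The non-blank tape span at halt is x_xxzyx.

x_xxzyx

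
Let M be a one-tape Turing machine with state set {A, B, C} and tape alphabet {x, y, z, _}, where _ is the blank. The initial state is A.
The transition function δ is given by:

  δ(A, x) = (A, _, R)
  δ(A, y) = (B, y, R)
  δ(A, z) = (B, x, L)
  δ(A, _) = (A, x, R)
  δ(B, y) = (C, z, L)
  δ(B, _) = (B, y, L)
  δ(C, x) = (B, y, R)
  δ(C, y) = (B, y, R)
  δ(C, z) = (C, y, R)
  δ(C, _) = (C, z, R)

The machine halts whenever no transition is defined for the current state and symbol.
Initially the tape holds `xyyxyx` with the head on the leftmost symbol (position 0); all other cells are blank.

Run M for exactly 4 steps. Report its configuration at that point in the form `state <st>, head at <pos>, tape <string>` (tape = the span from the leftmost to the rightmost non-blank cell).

state B, head at 2, tape yzxyx

state=A head=0 tape=[x]yyxyx   (A,x)→(A,_,R)
state=A head=1 tape=_[y]yxyx   (A,y)→(B,y,R)
state=B head=2 tape=_y[y]xyx   (B,y)→(C,z,L)
state=C head=1 tape=_[y]zxyx   (C,y)→(B,y,R)
state=B head=2 tape=_y[z]xyx
After 4 steps: state B, head at 2, tape yzxyx.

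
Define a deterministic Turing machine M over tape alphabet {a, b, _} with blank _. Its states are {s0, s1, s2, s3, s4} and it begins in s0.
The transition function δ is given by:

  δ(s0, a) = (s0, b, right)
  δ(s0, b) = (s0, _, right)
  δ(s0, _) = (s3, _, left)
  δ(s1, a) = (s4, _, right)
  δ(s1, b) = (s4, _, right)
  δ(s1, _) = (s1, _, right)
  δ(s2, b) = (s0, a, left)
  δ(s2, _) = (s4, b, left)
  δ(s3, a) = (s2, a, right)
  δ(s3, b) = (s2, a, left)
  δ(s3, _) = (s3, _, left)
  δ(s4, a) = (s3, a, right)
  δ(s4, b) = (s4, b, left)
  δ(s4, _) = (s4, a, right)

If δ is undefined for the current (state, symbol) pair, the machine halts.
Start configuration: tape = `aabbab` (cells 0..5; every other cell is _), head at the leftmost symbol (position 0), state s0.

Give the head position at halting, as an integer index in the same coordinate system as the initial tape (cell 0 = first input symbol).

2

state=s0 head=0 tape=[a]abbab_   (s0,a)→(s0,b,right)
state=s0 head=1 tape=b[a]bbab_   (s0,a)→(s0,b,right)
state=s0 head=2 tape=bb[b]bab_   (s0,b)→(s0,_,right)
state=s0 head=3 tape=bb_[b]ab_   (s0,b)→(s0,_,right)
state=s0 head=4 tape=bb__[a]b_   (s0,a)→(s0,b,right)
state=s0 head=5 tape=bb__b[b]_   (s0,b)→(s0,_,right)
state=s0 head=6 tape=bb__b_[_]   (s0,_)→(s3,_,left)
state=s3 head=5 tape=bb__b[_]_   (s3,_)→(s3,_,left)
state=s3 head=4 tape=bb__[b]__   (s3,b)→(s2,a,left)
state=s2 head=3 tape=bb_[_]a__   (s2,_)→(s4,b,left)
state=s4 head=2 tape=bb[_]ba__   (s4,_)→(s4,a,right)
state=s4 head=3 tape=bba[b]a__   (s4,b)→(s4,b,left)
state=s4 head=2 tape=bb[a]ba__   (s4,a)→(s3,a,right)
state=s3 head=3 tape=bba[b]a__   (s3,b)→(s2,a,left)
state=s2 head=2 tape=bb[a]aa__
At halt the head is at cell 2.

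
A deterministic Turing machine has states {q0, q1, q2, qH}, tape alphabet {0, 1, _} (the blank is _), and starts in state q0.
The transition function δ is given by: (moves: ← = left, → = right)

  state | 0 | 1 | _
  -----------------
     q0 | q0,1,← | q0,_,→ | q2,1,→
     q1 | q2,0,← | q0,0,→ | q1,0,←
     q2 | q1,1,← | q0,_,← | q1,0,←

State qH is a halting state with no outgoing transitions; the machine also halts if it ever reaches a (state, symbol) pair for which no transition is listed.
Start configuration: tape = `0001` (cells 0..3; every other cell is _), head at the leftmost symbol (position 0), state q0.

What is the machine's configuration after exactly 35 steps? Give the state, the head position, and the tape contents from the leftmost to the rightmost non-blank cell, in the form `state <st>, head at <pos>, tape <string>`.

state q2, head at 5, tape 0___11

state=q0 head=0 tape=_[0]001__   (q0,0)→(q0,1,←)
state=q0 head=-1 tape=[_]1001__   (q0,_)→(q2,1,→)
state=q2 head=0 tape=1[1]001__   (q2,1)→(q0,_,←)
state=q0 head=-1 tape=[1]_001__   (q0,1)→(q0,_,→)
state=q0 head=0 tape=_[_]001__   (q0,_)→(q2,1,→)
state=q2 head=1 tape=_1[0]01__   (q2,0)→(q1,1,←)
state=q1 head=0 tape=_[1]101__   (q1,1)→(q0,0,→)
state=q0 head=1 tape=_0[1]01__   (q0,1)→(q0,_,→)
state=q0 head=2 tape=_0_[0]1__   (q0,0)→(q0,1,←)
state=q0 head=1 tape=_0[_]11__   (q0,_)→(q2,1,→)
state=q2 head=2 tape=_01[1]1__   (q2,1)→(q0,_,←)
state=q0 head=1 tape=_0[1]_1__   (q0,1)→(q0,_,→)
state=q0 head=2 tape=_0_[_]1__   (q0,_)→(q2,1,→)
state=q2 head=3 tape=_0_1[1]__   (q2,1)→(q0,_,←)
state=q0 head=2 tape=_0_[1]___   (q0,1)→(q0,_,→)
state=q0 head=3 tape=_0__[_]__   (q0,_)→(q2,1,→)
state=q2 head=4 tape=_0__1[_]_   (q2,_)→(q1,0,←)
state=q1 head=3 tape=_0__[1]0_   (q1,1)→(q0,0,→)
state=q0 head=4 tape=_0__0[0]_   (q0,0)→(q0,1,←)
state=q0 head=3 tape=_0__[0]1_   (q0,0)→(q0,1,←)
state=q0 head=2 tape=_0_[_]11_   (q0,_)→(q2,1,→)
state=q2 head=3 tape=_0_1[1]1_   (q2,1)→(q0,_,←)
state=q0 head=2 tape=_0_[1]_1_   (q0,1)→(q0,_,→)
state=q0 head=3 tape=_0__[_]1_   (q0,_)→(q2,1,→)
state=q2 head=4 tape=_0__1[1]_   (q2,1)→(q0,_,←)
state=q0 head=3 tape=_0__[1]__   (q0,1)→(q0,_,→)
state=q0 head=4 tape=_0___[_]_   (q0,_)→(q2,1,→)
state=q2 head=5 tape=_0___1[_]   (q2,_)→(q1,0,←)
state=q1 head=4 tape=_0___[1]0   (q1,1)→(q0,0,→)
state=q0 head=5 tape=_0___0[0]   (q0,0)→(q0,1,←)
state=q0 head=4 tape=_0___[0]1   (q0,0)→(q0,1,←)
state=q0 head=3 tape=_0__[_]11   (q0,_)→(q2,1,→)
state=q2 head=4 tape=_0__1[1]1   (q2,1)→(q0,_,←)
state=q0 head=3 tape=_0__[1]_1   (q0,1)→(q0,_,→)
state=q0 head=4 tape=_0___[_]1   (q0,_)→(q2,1,→)
state=q2 head=5 tape=_0___1[1]
After 35 steps: state q2, head at 5, tape 0___11.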